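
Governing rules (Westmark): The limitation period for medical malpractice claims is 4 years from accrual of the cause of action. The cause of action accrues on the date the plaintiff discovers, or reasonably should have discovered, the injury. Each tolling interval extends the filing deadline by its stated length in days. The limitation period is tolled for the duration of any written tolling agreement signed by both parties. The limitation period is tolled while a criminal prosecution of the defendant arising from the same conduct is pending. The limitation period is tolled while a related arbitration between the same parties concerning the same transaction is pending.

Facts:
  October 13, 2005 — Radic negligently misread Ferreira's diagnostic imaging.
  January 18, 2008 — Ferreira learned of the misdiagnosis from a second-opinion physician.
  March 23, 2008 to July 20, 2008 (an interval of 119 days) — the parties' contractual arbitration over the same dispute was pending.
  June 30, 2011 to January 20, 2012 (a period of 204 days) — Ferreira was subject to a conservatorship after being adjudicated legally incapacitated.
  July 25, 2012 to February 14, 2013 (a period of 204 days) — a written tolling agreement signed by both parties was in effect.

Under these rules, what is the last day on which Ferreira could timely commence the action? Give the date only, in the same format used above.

The claim did not accrue until Ferreira discovered the injury on January 18, 2008; the October 13, 2005 act date does not start the clock under the stated rule.
The untolled deadline — 4 years after January 18, 2008 — is January 18, 2012.
The pending related arbitration from March 23, 2008 to July 20, 2008 tolled the period for 119 days, extending the deadline to May 16, 2012.
By the time the written tolling agreement began on July 25, 2012, the limitation period had already expired on May 16, 2012; that interval cannot revive it.
Although the plaintiff's incapacity ran from June 30, 2011 to January 20, 2012, the stated rules do not make that a tolling event, so it is disregarded.

May 16, 2012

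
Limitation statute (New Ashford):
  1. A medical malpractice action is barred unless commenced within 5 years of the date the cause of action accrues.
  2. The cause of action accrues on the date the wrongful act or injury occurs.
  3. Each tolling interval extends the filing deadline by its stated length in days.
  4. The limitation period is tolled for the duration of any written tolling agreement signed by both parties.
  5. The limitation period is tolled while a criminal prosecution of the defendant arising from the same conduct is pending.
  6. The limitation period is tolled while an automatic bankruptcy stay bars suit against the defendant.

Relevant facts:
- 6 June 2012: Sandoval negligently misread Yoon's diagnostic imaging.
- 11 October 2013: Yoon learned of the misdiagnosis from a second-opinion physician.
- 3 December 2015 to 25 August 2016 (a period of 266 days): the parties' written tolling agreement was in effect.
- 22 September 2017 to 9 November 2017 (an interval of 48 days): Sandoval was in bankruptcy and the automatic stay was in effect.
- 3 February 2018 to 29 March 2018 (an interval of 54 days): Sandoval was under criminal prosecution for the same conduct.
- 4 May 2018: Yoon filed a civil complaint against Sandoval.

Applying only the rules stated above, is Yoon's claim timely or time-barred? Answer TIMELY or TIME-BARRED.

Accrual is governed by the date of the act, so the period began to run on 6 June 2012; the later discovery on 11 October 2013 is irrelevant under the stated rule.
5 years from 6 June 2012 is 6 June 2017.
The written tolling agreement from 3 December 2015 to 25 August 2016 tolled the period for 266 days, extending the deadline to 27 February 2018.
The period was tolled for 48 days by the automatic bankruptcy stay (22 September 2017 to 9 November 2017), pushing the deadline to 16 April 2018.
The pending criminal prosecution from 3 February 2018 to 29 March 2018 tolled the period for 54 days, extending the deadline to 9 June 2018.
The 4 May 2018 filing precedes the 9 June 2018 deadline; the claim is timely.

TIMELY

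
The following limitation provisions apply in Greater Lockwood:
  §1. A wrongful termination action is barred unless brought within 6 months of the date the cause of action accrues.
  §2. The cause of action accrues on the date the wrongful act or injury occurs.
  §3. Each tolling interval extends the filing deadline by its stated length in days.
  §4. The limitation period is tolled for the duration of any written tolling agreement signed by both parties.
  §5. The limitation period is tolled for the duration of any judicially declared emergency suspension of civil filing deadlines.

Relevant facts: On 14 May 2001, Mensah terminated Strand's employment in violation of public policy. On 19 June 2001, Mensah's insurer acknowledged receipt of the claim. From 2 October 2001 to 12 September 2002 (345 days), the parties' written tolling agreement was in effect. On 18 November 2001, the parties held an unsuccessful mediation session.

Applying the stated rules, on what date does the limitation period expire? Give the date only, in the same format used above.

The cause of action accrued on 14 May 2001, the date of the act.
The untolled deadline — 6 months after 14 May 2001 — is 14 November 2001.
The period was tolled for 345 days by the written tolling agreement (2 October 2001 to 12 September 2002), pushing the deadline to 25 October 2002.
The other events in the timeline have no effect on the limitation period under the stated rules.

25 October 2002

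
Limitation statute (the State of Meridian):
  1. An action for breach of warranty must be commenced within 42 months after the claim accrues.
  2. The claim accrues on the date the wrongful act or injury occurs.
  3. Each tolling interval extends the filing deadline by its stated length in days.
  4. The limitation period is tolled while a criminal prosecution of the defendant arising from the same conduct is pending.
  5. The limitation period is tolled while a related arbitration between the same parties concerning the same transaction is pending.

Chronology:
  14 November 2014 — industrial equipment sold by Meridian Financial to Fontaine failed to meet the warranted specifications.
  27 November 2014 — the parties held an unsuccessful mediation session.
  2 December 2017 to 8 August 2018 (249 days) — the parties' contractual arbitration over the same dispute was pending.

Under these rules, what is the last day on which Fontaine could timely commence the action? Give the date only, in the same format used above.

18 January 2019

The limitation period began to run on 14 November 2014.
Adding the 42 months base period to 14 November 2014 gives a deadline of 14 May 2018, before any tolling.
The period was tolled for 249 days by the pending related arbitration (2 December 2017 to 8 August 2018), pushing the deadline to 18 January 2019.
The other events in the timeline have no effect on the limitation period under the stated rules.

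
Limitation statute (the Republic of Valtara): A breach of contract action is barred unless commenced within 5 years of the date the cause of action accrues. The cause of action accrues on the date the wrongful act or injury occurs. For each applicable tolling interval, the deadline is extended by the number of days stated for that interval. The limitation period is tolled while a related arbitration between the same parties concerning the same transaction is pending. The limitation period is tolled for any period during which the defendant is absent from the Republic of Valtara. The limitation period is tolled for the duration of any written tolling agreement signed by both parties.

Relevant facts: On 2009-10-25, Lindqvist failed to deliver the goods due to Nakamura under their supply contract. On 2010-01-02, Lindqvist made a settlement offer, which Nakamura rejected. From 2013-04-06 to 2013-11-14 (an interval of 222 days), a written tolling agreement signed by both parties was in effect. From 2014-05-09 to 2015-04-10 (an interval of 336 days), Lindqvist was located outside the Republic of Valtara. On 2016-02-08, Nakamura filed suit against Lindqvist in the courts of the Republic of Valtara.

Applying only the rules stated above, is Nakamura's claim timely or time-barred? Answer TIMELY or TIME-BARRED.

TIMELY

The claim accrued on 2009-10-25, when the wrongful act occurred.
5 years from 2009-10-25 is 2014-10-25.
The period was tolled for 222 days by the written tolling agreement (2013-04-06 to 2013-11-14), pushing the deadline to 2015-06-04.
The defendant's absence from the jurisdiction from 2014-05-09 to 2015-04-10 tolled the period for 336 days, extending the deadline to 2016-05-05.
The other events in the timeline have no effect on the limitation period under the stated rules.
Nakamura filed on 2016-02-08, before the 2016-05-05 deadline, so the action is timely.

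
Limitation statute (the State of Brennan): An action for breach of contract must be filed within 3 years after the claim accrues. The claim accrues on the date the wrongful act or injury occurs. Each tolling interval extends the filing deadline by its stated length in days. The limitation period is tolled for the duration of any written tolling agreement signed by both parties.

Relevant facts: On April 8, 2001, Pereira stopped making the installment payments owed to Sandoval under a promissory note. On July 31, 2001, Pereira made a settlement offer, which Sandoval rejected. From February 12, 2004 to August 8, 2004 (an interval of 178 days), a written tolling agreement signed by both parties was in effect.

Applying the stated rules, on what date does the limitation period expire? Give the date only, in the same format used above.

October 3, 2004

The claim accrued on April 8, 2001, the date of the act.
3 years from April 8, 2001 is April 8, 2004.
The written tolling agreement from February 12, 2004 to August 8, 2004 tolled the period for 178 days, extending the deadline to October 3, 2004.
Nothing else in the chronology tolls or restarts the period.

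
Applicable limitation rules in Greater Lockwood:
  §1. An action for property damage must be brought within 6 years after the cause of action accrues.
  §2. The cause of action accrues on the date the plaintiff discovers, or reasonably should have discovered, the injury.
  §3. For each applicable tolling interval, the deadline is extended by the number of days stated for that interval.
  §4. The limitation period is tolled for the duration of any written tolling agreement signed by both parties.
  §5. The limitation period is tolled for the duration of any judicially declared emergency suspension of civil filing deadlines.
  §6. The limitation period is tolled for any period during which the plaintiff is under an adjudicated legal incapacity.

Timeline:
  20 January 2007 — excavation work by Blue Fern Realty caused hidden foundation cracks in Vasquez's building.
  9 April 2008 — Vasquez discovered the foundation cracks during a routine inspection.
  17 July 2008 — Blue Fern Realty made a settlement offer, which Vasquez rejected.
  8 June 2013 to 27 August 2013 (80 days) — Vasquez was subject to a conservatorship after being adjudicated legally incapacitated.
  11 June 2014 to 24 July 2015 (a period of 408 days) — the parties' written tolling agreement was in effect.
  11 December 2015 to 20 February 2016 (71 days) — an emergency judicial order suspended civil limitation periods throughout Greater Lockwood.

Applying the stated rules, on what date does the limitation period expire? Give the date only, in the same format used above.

The claim did not accrue until Vasquez discovered the injury on 9 April 2008; the 20 January 2007 act date does not start the clock under the stated rule.
The untolled deadline — 6 years after 9 April 2008 — is 9 April 2014.
Because the plaintiff's legal incapacity ran from 8 June 2013 to 27 August 2013, the deadline is extended by 80 days to 28 June 2014.
Because the written tolling agreement ran from 11 June 2014 to 24 July 2015, the deadline is extended by 408 days to 10 August 2015.
By the time the emergency suspension of filing deadlines began on 11 December 2015, the limitation period had already expired on 10 August 2015; that interval cannot revive it.
The other events in the timeline have no effect on the limitation period under the stated rules.

10 August 2015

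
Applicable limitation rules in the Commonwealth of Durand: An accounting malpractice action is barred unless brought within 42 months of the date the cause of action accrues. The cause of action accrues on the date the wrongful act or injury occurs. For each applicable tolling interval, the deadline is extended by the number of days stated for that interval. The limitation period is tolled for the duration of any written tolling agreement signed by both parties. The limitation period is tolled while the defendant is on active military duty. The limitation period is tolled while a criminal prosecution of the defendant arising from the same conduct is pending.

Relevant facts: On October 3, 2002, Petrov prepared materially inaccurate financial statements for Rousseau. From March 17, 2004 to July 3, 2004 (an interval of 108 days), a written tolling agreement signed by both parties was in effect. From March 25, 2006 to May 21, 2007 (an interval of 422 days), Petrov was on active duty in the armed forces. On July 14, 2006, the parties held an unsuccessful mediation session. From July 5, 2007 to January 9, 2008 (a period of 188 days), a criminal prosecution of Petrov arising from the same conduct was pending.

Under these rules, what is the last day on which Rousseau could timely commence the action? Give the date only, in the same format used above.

March 21, 2008

The limitation period began to run on October 3, 2002.
The untolled deadline — 42 months after October 3, 2002 — is April 3, 2006.
Because the written tolling agreement ran from March 17, 2004 to July 3, 2004, the deadline is extended by 108 days to July 20, 2006.
The period was tolled for 422 days by the defendant's active military service (March 25, 2006 to May 21, 2007), pushing the deadline to September 15, 2007.
The pending criminal prosecution from July 5, 2007 to January 9, 2008 tolled the period for 188 days, extending the deadline to March 21, 2008.
None of the other events listed affects the running of the period under the stated rules.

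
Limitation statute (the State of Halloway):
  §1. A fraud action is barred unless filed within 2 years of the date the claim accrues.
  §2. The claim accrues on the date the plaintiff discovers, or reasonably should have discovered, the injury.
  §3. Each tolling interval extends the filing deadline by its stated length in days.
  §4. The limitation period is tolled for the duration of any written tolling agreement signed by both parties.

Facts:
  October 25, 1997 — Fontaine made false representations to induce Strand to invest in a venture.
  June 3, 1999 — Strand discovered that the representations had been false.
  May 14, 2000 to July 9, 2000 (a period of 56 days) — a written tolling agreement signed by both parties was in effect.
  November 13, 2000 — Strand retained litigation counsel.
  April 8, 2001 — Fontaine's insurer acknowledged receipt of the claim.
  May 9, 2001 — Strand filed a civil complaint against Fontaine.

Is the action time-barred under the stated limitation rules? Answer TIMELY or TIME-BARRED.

TIMELY

Under the discovery rule, the claim accrued on June 3, 1999, when Strand discovered the injury — not on the October 25, 1997 date of the underlying act.
Adding the 2 years base period to June 3, 1999 gives a deadline of June 3, 2001, before any tolling.
The period was tolled for 56 days by the written tolling agreement (May 14, 2000 to July 9, 2000), pushing the deadline to July 29, 2001.
The other events in the timeline have no effect on the limitation period under the stated rules.
Filing on May 9, 2001 beat the July 29, 2001 deadline — the action is timely.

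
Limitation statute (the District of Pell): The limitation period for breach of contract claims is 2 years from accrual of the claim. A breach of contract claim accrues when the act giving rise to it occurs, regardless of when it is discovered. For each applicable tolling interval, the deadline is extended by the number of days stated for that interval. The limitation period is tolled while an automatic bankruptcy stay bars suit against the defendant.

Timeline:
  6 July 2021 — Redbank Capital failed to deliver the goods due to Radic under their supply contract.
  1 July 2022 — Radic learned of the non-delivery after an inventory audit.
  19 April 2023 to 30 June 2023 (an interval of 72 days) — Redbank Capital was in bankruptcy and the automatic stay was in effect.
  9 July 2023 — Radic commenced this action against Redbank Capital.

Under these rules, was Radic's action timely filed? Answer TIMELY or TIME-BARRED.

Accrual is governed by the date of the act, so the period began to run on 6 July 2021; the later discovery on 1 July 2022 is irrelevant under the stated rule.
Adding the 2 years base period to 6 July 2021 gives a deadline of 6 July 2023, before any tolling.
The period was tolled for 72 days by the automatic bankruptcy stay (19 April 2023 to 30 June 2023), pushing the deadline to 16 September 2023.
Filing on 9 July 2023 beat the 16 September 2023 deadline — the action is timely.

TIMELY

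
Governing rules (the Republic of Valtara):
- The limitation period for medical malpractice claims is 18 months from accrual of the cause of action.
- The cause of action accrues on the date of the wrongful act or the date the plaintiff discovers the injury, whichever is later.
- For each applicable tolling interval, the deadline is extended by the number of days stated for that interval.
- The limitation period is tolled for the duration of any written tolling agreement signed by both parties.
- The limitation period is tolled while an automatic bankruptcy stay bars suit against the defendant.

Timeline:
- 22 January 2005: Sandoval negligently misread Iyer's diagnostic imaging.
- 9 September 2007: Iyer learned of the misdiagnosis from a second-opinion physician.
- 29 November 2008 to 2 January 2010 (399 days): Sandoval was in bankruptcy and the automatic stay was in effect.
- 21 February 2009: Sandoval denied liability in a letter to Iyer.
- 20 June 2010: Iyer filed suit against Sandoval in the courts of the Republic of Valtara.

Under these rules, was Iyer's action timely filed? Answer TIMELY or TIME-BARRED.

TIME-BARRED

The claim accrued on 9 September 2007 — the later of the 22 January 2005 act and the 9 September 2007 discovery.
18 months from 9 September 2007 is 9 March 2009.
The period was tolled for 399 days by the automatic bankruptcy stay (29 November 2008 to 2 January 2010), pushing the deadline to 12 April 2010.
Nothing else in the chronology tolls or restarts the period.
Iyer filed on 20 June 2010, after the 12 April 2010 deadline, so the action is time-barred.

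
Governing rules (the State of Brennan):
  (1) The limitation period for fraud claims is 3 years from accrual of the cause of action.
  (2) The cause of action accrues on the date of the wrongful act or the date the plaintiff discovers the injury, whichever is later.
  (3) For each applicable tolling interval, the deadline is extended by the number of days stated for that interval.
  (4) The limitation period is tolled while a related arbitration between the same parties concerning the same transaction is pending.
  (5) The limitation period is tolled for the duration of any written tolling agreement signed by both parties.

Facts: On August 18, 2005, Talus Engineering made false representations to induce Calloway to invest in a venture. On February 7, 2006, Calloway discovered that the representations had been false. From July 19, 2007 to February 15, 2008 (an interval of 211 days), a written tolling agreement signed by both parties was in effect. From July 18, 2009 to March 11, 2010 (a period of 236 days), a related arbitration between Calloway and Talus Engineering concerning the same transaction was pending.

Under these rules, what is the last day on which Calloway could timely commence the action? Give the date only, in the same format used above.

April 30, 2010

The claim accrued on February 7, 2006 — the later of the August 18, 2005 act and the February 7, 2006 discovery.
The untolled deadline — 3 years after February 7, 2006 — is February 7, 2009.
Because the written tolling agreement ran from July 19, 2007 to February 15, 2008, the deadline is extended by 211 days to September 6, 2009.
Because the pending related arbitration ran from July 18, 2009 to March 11, 2010, the deadline is extended by 236 days to April 30, 2010.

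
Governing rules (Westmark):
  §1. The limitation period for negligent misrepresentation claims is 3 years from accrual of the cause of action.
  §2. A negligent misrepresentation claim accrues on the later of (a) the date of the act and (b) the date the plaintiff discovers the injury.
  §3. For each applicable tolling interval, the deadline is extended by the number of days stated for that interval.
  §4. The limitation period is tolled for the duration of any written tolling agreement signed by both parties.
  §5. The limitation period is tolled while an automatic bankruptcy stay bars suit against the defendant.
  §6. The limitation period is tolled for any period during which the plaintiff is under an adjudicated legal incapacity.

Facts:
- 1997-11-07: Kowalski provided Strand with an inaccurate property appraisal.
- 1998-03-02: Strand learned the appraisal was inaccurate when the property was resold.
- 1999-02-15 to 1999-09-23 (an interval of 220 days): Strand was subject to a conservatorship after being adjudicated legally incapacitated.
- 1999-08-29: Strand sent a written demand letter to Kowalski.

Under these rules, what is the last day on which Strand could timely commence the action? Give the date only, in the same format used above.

Taking the later of the act (1997-11-07) and discovery (1998-03-02), the claim accrued on 1998-03-02.
Adding the 3 years base period to 1998-03-02 gives a deadline of 2001-03-02, before any tolling.
Because the plaintiff's legal incapacity ran from 1999-02-15 to 1999-09-23, the deadline is extended by 220 days to 2001-10-08.
None of the other events listed affects the running of the period under the stated rules.

2001-10-08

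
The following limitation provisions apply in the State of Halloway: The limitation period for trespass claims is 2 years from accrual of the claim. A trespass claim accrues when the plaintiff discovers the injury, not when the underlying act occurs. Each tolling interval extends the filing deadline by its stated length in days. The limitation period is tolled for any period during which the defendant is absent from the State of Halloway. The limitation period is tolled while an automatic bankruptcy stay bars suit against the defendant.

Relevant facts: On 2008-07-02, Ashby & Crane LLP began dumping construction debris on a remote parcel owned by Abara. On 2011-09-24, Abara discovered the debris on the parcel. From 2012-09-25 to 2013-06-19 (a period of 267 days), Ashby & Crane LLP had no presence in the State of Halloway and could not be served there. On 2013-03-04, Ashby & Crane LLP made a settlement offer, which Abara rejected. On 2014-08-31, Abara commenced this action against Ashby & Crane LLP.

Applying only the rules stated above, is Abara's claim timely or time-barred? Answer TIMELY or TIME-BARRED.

Under the discovery rule, the claim accrued on 2011-09-24, when Abara discovered the injury — not on the 2008-07-02 date of the underlying act.
Adding the 2 years base period to 2011-09-24 gives a deadline of 2013-09-24, before any tolling.
The period was tolled for 267 days by the defendant's absence from the jurisdiction (2012-09-25 to 2013-06-19), pushing the deadline to 2014-06-18.
None of the other events listed affects the running of the period under the stated rules.
The 2014-08-31 filing falls after the 2014-06-18 deadline; the claim is time-barred.

TIME-BARRED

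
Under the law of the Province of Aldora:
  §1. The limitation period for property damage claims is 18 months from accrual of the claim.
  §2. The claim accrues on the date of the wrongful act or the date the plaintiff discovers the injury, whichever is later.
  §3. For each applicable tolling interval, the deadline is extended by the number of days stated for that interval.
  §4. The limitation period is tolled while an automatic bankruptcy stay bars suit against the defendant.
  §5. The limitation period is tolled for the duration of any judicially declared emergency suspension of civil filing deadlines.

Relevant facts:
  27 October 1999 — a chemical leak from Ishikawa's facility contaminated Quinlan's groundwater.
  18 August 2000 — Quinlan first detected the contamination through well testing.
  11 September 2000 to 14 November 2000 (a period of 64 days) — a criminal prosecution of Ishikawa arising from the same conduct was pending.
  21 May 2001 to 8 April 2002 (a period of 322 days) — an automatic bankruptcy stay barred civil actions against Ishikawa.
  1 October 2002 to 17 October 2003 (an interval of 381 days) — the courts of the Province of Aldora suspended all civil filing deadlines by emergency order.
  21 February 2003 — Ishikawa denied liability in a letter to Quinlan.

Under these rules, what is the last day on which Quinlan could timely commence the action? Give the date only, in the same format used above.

22 January 2004

Taking the later of the act (27 October 1999) and discovery (18 August 2000), the claim accrued on 18 August 2000.
18 months from 18 August 2000 is 18 February 2002.
The period was tolled for 322 days by the automatic bankruptcy stay (21 May 2001 to 8 April 2002), pushing the deadline to 6 January 2003.
The period was tolled for 381 days by the emergency suspension of filing deadlines (1 October 2002 to 17 October 2003), pushing the deadline to 22 January 2004.
No stated provision tolls the period for a criminal prosecution, so the interval from 11 September 2000 to 14 November 2000 has no effect on the deadline.
None of the other events listed affects the running of the period under the stated rules.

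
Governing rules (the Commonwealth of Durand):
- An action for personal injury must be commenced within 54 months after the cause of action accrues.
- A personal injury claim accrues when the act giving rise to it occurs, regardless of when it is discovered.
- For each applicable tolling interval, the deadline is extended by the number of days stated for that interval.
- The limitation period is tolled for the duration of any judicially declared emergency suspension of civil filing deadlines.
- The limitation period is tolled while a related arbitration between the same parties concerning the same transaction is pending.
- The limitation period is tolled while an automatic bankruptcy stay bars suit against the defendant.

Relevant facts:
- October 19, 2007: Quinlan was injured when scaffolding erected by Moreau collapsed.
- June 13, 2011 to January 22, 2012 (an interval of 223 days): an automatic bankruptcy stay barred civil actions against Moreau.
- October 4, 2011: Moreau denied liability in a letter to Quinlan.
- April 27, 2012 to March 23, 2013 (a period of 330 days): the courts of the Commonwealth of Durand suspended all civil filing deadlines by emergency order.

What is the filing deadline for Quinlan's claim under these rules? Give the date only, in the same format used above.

The limitation period began to run on October 19, 2007.
54 months from October 19, 2007 is April 19, 2012.
The period was tolled for 223 days by the automatic bankruptcy stay (June 13, 2011 to January 22, 2012), pushing the deadline to November 28, 2012.
Because the emergency suspension of filing deadlines ran from April 27, 2012 to March 23, 2013, the deadline is extended by 330 days to October 24, 2013.
The other events in the timeline have no effect on the limitation period under the stated rules.

October 24, 2013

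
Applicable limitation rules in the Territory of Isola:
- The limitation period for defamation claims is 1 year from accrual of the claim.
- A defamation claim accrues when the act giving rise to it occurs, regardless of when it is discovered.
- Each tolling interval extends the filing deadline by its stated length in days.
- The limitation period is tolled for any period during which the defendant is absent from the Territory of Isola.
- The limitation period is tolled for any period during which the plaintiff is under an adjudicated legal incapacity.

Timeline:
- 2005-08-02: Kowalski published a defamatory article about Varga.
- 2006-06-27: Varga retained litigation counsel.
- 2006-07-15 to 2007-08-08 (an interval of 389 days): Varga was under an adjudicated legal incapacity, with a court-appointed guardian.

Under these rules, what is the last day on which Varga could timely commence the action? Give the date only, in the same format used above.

2007-08-26

The claim accrued on 2005-08-02, when the wrongful act occurred.
Adding the 1 year base period to 2005-08-02 gives a deadline of 2006-08-02, before any tolling.
The period was tolled for 389 days by the plaintiff's legal incapacity (2006-07-15 to 2007-08-08), pushing the deadline to 2007-08-26.
None of the other events listed affects the running of the period under the stated rules.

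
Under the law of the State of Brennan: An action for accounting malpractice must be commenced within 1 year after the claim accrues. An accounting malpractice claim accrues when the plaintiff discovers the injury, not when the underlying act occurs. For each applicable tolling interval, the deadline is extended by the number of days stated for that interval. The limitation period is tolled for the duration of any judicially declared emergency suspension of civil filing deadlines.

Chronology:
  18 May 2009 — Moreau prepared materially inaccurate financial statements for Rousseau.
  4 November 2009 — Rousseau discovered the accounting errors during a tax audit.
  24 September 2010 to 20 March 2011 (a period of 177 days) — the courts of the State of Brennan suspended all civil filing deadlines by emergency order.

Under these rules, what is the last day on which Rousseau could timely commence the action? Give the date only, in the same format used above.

30 April 2011

Under the discovery rule, the claim accrued on 4 November 2009, when Rousseau discovered the injury — not on the 18 May 2009 date of the underlying act.
Adding the 1 year base period to 4 November 2009 gives a deadline of 4 November 2010, before any tolling.
The emergency suspension of filing deadlines from 24 September 2010 to 20 March 2011 tolled the period for 177 days, extending the deadline to 30 April 2011.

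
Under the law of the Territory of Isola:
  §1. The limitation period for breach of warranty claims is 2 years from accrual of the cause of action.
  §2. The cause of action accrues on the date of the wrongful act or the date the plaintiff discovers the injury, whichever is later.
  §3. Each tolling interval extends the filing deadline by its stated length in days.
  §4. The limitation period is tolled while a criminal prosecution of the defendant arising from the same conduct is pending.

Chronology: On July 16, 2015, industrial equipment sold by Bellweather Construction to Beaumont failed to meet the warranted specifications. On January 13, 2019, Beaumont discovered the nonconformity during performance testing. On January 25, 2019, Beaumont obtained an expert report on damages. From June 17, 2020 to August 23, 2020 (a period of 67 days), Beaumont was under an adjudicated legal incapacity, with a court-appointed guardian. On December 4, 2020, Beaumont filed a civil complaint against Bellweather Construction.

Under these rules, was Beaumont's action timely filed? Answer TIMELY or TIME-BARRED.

Because discovery on January 13, 2019 post-dates the July 16, 2015 act, accrual under the later-of rule falls on January 13, 2019.
2 years from January 13, 2019 is January 13, 2021.
No stated provision tolls the period for the plaintiff's incapacity, so the interval from June 17, 2020 to August 23, 2020 has no effect on the deadline.
Nothing else in the chronology tolls or restarts the period.
The December 4, 2020 filing precedes the January 13, 2021 deadline; the claim is timely.

TIMELY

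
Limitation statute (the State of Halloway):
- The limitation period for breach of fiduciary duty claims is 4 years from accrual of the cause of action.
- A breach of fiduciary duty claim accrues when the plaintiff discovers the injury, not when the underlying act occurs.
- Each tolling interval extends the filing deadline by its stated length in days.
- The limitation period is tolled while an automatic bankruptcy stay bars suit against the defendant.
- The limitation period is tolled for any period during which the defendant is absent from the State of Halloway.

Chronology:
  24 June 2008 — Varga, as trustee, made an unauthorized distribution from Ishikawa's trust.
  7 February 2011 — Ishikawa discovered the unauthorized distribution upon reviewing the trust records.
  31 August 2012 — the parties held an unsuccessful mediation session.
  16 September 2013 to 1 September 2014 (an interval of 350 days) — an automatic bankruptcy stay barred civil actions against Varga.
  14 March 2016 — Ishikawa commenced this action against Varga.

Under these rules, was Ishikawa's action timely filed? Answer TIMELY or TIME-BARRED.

TIME-BARRED

Under the discovery rule, the claim accrued on 7 February 2011, when Ishikawa discovered the injury — not on the 24 June 2008 date of the underlying act.
4 years from 7 February 2011 is 7 February 2015.
The period was tolled for 350 days by the automatic bankruptcy stay (16 September 2013 to 1 September 2014), pushing the deadline to 23 January 2016.
The other events in the timeline have no effect on the limitation period under the stated rules.
Ishikawa filed on 14 March 2016, after the 23 January 2016 deadline, so the action is time-barred.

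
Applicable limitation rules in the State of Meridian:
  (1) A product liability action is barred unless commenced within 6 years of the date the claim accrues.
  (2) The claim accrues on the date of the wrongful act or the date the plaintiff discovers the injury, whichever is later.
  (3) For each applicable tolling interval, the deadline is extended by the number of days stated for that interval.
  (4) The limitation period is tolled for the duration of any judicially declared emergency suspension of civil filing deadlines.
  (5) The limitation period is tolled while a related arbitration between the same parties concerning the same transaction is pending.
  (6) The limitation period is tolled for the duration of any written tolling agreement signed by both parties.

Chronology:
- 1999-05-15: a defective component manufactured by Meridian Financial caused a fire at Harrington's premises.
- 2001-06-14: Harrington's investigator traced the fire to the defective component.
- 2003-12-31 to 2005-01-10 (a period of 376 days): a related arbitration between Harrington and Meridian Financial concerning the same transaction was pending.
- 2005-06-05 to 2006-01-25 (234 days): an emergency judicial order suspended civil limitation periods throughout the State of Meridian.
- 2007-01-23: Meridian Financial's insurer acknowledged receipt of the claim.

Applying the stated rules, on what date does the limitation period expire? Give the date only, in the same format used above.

Because discovery on 2001-06-14 post-dates the 1999-05-15 act, accrual under the later-of rule falls on 2001-06-14.
6 years from 2001-06-14 is 2007-06-14.
The pending related arbitration from 2003-12-31 to 2005-01-10 tolled the period for 376 days, extending the deadline to 2008-06-24.
Because the emergency suspension of filing deadlines ran from 2005-06-05 to 2006-01-25, the deadline is extended by 234 days to 2009-02-13.
The other events in the timeline have no effect on the limitation period under the stated rules.

2009-02-13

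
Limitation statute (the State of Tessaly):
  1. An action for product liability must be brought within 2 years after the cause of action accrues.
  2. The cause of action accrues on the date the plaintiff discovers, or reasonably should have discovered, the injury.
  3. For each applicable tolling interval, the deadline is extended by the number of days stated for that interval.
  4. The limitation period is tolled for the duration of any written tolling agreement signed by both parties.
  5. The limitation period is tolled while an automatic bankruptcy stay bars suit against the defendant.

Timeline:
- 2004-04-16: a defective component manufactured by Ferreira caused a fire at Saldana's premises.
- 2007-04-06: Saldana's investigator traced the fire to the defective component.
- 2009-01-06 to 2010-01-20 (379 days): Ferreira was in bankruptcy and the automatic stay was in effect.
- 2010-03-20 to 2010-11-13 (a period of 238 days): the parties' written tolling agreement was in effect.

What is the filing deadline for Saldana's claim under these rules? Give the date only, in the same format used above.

2010-12-14

Accrual is tied to discovery, so the period began on 2007-04-06 rather than on 2004-04-16 when the act occurred.
Adding the 2 years base period to 2007-04-06 gives a deadline of 2009-04-06, before any tolling.
The period was tolled for 379 days by the automatic bankruptcy stay (2009-01-06 to 2010-01-20), pushing the deadline to 2010-04-20.
The written tolling agreement from 2010-03-20 to 2010-11-13 tolled the period for 238 days, extending the deadline to 2010-12-14.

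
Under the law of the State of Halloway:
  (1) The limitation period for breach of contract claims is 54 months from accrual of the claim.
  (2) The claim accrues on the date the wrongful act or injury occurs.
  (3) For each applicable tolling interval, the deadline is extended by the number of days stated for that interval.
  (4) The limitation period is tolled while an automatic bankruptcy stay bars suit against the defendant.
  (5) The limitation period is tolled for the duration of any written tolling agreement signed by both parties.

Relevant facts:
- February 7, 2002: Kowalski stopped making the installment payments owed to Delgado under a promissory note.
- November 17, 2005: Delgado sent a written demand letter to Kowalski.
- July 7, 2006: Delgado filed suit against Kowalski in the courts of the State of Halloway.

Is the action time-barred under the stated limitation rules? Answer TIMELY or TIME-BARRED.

TIMELY

The limitation period began to run on February 7, 2002.
54 months from February 7, 2002 is August 7, 2006.
None of the other events listed affects the running of the period under the stated rules.
Delgado filed on July 7, 2006, before the August 7, 2006 deadline, so the action is timely.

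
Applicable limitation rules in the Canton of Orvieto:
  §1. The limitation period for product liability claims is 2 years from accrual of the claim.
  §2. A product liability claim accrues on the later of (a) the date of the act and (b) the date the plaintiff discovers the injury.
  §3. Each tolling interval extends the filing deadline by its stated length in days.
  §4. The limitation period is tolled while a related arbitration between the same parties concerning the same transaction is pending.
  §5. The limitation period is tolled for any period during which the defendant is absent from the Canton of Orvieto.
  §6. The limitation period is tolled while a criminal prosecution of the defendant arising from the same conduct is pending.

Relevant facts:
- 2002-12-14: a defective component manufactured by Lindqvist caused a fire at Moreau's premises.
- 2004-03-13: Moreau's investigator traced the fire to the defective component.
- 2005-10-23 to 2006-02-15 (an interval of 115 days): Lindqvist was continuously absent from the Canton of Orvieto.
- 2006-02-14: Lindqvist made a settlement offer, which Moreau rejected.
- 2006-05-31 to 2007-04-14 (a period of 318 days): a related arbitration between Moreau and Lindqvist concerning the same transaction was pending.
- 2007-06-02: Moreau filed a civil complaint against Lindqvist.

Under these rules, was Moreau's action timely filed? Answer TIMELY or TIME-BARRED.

Taking the later of the act (2002-12-14) and discovery (2004-03-13), the claim accrued on 2004-03-13.
The untolled deadline — 2 years after 2004-03-13 — is 2006-03-13.
The defendant's absence from the jurisdiction from 2005-10-23 to 2006-02-15 tolled the period for 115 days, extending the deadline to 2006-07-06.
The pending related arbitration from 2006-05-31 to 2007-04-14 tolled the period for 318 days, extending the deadline to 2007-05-20.
None of the other events listed affects the running of the period under the stated rules.
The 2007-06-02 filing falls after the 2007-05-20 deadline; the claim is time-barred.

TIME-BARRED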